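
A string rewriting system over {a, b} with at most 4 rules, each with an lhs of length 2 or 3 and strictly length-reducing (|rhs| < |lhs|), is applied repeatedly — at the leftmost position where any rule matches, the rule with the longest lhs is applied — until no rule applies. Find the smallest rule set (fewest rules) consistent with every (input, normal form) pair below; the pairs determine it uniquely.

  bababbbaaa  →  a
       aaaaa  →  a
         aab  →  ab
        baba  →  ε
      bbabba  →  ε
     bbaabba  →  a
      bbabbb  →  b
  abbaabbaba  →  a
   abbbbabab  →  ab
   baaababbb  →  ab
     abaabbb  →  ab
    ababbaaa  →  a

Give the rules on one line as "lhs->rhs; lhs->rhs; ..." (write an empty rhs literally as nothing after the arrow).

  | bababbbaaa => babbbaaa => bbbaaa => bbaaa => baaa => aa => a
  | aaaaa => aaaa => aaa => aa => a
  | aab => ab
  | baba => ba => ε

aa->a; ba->; bb->b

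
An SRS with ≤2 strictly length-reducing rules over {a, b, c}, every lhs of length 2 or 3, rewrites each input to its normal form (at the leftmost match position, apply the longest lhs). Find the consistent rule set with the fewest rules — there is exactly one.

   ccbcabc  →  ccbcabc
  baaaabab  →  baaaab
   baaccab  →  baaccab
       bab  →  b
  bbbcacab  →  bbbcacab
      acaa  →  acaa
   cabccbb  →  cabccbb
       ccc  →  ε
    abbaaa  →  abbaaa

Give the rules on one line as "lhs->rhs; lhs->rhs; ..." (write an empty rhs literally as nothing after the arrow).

bab->b; ccc->

  | ccbcabc
  | baaaabab => baaaab
  | baaccab
  | bab => b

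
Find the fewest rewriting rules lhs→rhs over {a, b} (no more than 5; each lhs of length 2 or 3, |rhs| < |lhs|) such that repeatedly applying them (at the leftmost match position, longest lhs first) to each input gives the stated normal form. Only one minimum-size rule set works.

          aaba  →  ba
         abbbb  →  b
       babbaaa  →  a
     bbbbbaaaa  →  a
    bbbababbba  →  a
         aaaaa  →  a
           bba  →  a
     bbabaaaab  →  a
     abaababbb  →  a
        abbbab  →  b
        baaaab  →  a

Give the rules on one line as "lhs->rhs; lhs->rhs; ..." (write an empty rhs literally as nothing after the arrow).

  | aaba => aba => ba
  | abbbb => bbb => ab => b
  | babbaaa => bbaaa => aaaa => aaa => aa => a
  | bbbbbaaaa => abbbaaaa => bbaaaa => aaaaa => aaaa => aaa => aa => a

aa->a; ab->b; abb->b; bb->a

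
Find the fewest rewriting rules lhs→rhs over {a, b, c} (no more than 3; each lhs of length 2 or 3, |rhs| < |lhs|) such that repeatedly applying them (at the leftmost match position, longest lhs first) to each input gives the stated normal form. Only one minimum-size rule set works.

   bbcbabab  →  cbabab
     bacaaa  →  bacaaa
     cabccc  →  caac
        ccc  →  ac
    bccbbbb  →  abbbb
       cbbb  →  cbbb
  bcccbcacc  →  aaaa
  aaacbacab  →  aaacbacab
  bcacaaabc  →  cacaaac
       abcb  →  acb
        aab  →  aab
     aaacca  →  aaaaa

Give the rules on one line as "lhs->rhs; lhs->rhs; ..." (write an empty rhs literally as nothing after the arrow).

  | bbcbabab => bcbabab => cbabab
  | bacaaa
  | cabccc => caccc => caac
  | ccc => ac

bc->c; cc->a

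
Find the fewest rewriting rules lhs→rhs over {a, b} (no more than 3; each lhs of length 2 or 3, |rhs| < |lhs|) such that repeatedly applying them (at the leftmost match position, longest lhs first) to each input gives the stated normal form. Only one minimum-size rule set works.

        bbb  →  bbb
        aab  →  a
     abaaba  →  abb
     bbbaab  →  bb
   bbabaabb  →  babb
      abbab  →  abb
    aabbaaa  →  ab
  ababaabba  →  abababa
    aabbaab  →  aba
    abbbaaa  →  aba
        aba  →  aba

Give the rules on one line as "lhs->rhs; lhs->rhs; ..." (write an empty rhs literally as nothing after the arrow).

  | bbb
  | aab => a
  | abaaba => abaa => abb
  | bbbaab => bbab => bb

aa->b; aab->a; bba->b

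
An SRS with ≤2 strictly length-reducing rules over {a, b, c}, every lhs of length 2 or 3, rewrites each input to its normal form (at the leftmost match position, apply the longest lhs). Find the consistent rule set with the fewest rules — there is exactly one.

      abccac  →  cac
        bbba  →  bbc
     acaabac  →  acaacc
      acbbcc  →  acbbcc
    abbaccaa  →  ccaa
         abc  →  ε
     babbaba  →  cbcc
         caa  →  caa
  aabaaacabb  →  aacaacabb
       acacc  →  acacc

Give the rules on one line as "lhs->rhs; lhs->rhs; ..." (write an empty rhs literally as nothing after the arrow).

abc->; ba->c

  | abccac => cac
  | bbba => bbc
  | acaabac => acaacc
  | acbbcc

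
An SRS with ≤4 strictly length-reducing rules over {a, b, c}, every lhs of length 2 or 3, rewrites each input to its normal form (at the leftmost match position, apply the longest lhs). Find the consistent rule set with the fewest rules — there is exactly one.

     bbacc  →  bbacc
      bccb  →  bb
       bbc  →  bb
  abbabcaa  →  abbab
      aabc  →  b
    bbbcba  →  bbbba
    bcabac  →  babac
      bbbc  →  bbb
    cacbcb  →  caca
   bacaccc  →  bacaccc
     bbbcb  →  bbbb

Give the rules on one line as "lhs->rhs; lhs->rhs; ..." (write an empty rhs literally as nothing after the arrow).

aa->; bc->b; cbb->ca

  | bbacc
  | bccb => bcb => bb
  | bbc => bb
  | abbabcaa => abbabaa => abbab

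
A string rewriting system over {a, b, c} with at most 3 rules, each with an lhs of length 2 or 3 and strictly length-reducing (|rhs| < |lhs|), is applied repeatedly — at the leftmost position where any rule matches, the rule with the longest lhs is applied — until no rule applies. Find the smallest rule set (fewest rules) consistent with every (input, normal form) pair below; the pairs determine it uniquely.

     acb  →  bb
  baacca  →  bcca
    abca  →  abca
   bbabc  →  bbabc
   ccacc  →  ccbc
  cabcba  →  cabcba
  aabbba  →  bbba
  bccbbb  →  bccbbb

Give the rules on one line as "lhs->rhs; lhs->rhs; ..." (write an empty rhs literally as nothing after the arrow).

aa->; ac->b

  | acb => bb
  | baacca => bcca
  | abca
  | bbabc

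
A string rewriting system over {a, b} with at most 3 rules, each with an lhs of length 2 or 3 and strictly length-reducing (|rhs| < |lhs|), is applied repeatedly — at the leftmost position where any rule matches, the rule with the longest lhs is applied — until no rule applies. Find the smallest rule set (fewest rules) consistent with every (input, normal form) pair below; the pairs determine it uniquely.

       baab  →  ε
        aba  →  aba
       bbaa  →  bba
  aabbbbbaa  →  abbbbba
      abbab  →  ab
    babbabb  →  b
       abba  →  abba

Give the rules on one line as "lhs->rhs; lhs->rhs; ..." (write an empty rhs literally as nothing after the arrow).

  | baab => bab => ε
  | aba
  | bbaa => bba
  | aabbbbbaa => abbbbbaa => abbbbba

aa->a; bab->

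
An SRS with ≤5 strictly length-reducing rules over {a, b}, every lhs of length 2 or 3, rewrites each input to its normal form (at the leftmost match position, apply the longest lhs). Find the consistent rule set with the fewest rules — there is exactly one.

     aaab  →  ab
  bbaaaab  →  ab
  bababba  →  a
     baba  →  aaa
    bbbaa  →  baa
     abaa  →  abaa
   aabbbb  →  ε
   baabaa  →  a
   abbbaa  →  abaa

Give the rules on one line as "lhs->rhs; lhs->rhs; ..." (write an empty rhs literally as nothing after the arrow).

aab->b; bab->aa; bb->; bba->

  | aaab => ab
  | bbaaaab => aaab => ab
  | bababba => aaabba => abba => a
  | baba => aaa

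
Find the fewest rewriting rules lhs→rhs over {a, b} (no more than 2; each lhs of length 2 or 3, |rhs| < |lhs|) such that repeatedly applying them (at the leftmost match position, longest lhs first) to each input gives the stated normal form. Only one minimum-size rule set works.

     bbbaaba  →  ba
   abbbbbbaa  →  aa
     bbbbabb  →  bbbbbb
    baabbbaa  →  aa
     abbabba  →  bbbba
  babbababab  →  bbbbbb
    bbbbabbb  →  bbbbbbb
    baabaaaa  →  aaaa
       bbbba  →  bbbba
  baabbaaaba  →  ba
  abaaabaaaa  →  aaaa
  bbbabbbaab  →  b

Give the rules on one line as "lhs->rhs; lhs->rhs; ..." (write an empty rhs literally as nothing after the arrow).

  | bbbaaba => bbaaba => baaba => aaba => aba => ba
  | abbbbbbaa => bbbbbbaa => bbbbbaa => bbbbaa => bbbaa => bbaa => baa => aa
  | bbbbabb => bbbbbb
  | baabbbaa => aabbbaa => abbbaa => bbbaa => bbaa => baa => aa

ab->b; baa->aa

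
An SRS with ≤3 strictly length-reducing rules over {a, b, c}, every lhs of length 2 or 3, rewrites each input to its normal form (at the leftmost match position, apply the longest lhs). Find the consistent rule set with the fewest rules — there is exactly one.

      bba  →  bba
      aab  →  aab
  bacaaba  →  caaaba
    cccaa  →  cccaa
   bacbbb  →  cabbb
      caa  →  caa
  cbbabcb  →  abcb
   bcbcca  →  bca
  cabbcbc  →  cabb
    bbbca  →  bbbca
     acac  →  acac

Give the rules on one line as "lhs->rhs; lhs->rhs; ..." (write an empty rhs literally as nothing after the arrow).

bac->ca; cbb->; cbc->

  | bba
  | aab
  | bacaaba => caaaba
  | cccaa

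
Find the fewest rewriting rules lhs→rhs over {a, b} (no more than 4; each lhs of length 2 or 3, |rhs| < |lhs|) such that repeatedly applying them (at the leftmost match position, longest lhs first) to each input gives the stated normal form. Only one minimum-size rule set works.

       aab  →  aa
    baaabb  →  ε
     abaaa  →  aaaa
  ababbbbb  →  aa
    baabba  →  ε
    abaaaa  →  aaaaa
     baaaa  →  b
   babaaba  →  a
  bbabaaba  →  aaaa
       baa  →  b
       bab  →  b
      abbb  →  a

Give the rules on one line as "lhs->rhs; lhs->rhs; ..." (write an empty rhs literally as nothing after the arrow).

  | aab => aa
  | baaabb => babb => bb => ε
  | abaaa => aaaa
  | ababbbbb => aabbbbb => aabbbb => aabbb => aabb => aab => aa

ab->a; ba->; baa->b; bb->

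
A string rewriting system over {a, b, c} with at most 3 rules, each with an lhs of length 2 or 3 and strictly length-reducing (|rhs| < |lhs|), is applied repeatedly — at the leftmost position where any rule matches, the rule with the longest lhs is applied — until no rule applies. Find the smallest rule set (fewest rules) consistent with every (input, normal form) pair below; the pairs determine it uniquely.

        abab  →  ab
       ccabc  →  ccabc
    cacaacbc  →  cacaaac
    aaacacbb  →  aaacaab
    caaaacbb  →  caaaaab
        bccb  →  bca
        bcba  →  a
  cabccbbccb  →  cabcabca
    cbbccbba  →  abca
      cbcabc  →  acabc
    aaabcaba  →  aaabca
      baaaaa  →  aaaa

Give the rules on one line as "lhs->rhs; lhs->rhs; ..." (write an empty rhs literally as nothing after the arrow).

  | abab => ab
  | ccabc
  | cacaacbc => cacaaac
  | aaacacbb => aaacaab

ba->; cb->a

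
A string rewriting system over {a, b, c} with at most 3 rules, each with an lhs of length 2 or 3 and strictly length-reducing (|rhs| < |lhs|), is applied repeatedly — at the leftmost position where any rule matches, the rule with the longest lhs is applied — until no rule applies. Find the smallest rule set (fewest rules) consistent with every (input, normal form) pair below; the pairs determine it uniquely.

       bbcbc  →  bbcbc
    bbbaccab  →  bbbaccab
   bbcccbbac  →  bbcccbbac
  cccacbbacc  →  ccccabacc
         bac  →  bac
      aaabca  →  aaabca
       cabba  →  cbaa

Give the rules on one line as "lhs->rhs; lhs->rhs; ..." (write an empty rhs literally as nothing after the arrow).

  | bbcbc
  | bbbaccab
  | bbcccbbac
  | cccacbbacc => ccccabacc

abb->ba; acb->ca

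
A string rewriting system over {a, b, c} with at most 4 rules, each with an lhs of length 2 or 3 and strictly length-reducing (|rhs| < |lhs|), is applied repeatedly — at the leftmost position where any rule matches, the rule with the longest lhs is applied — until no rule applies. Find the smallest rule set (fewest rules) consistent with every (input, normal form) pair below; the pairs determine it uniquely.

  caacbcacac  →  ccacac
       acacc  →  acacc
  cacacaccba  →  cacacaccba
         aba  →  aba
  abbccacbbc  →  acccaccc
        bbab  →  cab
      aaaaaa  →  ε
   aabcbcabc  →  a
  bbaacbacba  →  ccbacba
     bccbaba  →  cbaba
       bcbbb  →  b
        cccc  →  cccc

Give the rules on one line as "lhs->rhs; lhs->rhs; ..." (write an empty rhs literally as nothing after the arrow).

aa->; bb->c; bbb->b; bc->

  | caacbcacac => ccbcacac => ccacac
  | acacc
  | cacacaccba
  | aba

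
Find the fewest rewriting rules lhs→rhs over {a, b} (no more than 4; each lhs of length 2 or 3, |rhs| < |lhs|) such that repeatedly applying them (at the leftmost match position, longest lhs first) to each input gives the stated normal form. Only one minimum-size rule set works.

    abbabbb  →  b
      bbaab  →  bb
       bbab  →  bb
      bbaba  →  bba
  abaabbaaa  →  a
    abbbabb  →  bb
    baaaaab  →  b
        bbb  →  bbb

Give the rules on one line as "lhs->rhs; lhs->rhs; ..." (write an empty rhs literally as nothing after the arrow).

  | abbabbb => abbb => b
  | bbaab => bbab => bb
  | bbab => bb
  | bbaba => bba

aa->a; abb->; bab->b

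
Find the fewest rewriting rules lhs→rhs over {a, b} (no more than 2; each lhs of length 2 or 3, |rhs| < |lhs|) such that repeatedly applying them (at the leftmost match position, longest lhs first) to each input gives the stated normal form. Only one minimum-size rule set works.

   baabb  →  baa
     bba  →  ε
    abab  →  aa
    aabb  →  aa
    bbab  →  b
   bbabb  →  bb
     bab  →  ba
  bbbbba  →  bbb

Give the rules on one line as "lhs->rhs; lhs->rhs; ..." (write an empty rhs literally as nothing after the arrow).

ab->a; bba->

  | baabb => baab => baa
  | bba => ε
  | abab => aab => aa
  | aabb => aab => aa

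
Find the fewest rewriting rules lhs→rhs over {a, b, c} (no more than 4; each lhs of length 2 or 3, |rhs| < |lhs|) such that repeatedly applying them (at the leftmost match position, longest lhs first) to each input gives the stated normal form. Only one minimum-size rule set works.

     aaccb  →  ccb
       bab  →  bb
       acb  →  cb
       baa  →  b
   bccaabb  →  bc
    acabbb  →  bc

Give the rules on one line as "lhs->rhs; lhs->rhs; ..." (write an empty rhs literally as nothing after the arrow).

  | aaccb => accb => ccb
  | bab => bb
  | acb => cb
  | baa => ba => b

ac->c; ba->b; bbb->bc; ca->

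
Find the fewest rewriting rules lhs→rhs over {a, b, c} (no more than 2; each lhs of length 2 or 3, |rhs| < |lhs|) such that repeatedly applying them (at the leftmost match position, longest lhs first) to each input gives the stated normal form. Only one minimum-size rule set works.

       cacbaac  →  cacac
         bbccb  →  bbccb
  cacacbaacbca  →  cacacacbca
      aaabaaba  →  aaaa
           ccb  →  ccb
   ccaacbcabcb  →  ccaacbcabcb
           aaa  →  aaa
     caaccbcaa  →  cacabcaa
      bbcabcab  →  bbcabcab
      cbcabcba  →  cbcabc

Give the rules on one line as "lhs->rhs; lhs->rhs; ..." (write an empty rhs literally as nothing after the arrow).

acc->ca; ba->

  | cacbaac => cacac
  | bbccb
  | cacacbaacbca => cacacacbca
  | aaabaaba => aaaaba => aaaa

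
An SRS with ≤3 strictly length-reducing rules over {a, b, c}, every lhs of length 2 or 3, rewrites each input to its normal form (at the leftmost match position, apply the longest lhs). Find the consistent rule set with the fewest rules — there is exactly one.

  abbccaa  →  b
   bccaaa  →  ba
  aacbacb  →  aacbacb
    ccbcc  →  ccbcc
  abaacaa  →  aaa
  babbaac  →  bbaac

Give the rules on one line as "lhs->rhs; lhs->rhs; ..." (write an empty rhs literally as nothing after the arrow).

ab->; ca->

  | abbccaa => bccaa => bca => b
  | bccaaa => bcaa => ba
  | aacbacb
  | ccbcc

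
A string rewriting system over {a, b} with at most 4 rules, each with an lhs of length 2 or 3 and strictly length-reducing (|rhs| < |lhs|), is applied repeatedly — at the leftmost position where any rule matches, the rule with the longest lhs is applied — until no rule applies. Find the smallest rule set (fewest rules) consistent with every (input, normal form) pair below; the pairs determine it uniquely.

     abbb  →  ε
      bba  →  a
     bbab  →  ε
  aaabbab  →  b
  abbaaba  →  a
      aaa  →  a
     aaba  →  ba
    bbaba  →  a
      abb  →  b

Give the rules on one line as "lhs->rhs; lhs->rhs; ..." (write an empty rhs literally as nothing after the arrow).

  | abbb => bb => ε
  | bba => a
  | bbab => ab => ε
  | aaabbab => abbab => bab => b

aa->; ab->; bb->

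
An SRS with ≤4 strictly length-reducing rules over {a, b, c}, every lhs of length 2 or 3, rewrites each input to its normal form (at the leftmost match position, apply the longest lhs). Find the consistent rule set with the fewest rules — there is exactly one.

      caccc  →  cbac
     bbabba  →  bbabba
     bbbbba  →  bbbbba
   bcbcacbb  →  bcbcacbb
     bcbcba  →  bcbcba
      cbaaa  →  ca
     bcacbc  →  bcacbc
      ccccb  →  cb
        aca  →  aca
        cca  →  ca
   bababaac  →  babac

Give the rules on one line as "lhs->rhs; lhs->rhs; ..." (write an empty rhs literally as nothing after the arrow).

  | caccc => cbac
  | bbabba
  | bbbbba
  | bcbcacbb

acc->ba; baa->; cc->c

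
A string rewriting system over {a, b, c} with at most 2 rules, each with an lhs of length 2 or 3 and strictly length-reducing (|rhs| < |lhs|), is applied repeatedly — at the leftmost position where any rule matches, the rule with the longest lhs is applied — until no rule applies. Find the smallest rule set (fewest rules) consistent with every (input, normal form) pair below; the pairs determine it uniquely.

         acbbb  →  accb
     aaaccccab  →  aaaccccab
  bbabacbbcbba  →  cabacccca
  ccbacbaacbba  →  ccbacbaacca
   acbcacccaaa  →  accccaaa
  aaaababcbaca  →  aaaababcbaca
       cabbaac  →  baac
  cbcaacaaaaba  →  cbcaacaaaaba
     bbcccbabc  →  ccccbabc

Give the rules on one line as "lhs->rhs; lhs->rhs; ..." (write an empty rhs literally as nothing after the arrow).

  | acbbb => accb
  | aaaccccab
  | bbabacbbcbba => cabacbbcbba => cabacccbba => cabacccca
  | ccbacbaacbba => ccbacbaacca

bb->c; cac->b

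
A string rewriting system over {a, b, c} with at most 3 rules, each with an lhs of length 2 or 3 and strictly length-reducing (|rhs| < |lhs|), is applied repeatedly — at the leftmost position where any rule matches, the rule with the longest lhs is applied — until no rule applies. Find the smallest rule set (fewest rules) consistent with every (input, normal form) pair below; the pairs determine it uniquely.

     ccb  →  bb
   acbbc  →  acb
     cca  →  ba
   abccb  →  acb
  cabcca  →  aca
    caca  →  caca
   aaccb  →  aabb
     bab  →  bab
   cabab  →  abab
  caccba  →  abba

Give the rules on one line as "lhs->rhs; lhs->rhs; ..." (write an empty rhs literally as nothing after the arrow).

bc->; cab->ab; cc->b

  | ccb => bb
  | acbbc => acb
  | cca => ba
  | abccb => acb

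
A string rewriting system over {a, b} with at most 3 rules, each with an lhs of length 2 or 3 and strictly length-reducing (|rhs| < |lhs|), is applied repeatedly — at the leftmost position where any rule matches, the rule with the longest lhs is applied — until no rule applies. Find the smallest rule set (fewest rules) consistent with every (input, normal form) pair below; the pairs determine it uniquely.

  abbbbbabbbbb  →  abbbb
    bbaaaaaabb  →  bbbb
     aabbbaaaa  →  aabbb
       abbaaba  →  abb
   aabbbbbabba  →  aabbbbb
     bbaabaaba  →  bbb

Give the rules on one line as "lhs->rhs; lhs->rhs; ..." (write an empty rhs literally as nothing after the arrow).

ba->; baa->b; bab->ba

  | abbbbbabbbbb => abbbbbabbbb => abbbbbabbb => abbbbbabb => abbbbbab => abbbbba => abbbb
  | bbaaaaaabb => bbaaaabb => bbaabb => bbbb
  | aabbbaaaa => aabbbaa => aabbb
  | abbaaba => abbba => abb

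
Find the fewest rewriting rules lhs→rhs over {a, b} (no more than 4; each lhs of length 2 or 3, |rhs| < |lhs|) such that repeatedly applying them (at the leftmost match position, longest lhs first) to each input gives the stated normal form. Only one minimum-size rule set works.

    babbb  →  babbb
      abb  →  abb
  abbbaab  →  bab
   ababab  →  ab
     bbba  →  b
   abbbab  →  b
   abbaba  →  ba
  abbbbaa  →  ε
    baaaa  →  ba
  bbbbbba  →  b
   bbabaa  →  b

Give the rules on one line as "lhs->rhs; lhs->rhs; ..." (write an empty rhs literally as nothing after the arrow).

  | babbb
  | abb
  | abbbaab => abaaab => aaab => bab
  | ababab => abab => ab

aa->; aaa->ba; aba->a; bba->aa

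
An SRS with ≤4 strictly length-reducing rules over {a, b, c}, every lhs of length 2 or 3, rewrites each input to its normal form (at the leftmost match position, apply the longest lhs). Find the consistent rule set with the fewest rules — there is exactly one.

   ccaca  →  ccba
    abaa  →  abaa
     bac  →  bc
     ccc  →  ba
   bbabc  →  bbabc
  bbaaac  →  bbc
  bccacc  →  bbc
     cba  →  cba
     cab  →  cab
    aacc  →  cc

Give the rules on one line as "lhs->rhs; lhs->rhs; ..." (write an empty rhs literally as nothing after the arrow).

  | ccaca => ccba
  | abaa
  | bac => bc
  | ccc => ba

ac->c; aca->ba; ccc->ba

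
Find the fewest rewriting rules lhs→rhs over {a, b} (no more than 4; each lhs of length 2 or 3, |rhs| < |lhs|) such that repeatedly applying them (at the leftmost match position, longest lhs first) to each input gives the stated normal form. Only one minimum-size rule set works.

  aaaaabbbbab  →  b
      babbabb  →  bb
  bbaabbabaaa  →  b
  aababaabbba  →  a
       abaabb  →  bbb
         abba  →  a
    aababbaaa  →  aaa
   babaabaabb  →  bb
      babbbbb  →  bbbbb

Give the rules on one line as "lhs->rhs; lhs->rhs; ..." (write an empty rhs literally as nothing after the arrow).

  | aaaaabbbbab => aaaabbbbab => aaabbbbab => aabbbbab => abbbbab => bbbbab => bbbab => bbab => bab => ab => b
  | babbabb => abbabb => bbabb => babb => abb => bb
  | bbaabbabaaa => baabbabaaa => aabbabaaa => abbabaaa => bbabaaa => babaaa => abaaa => abaa => aba => ab => b
  | aababaabbba => aabbaabbba => abbaabbba => bbaabbba => baabbba => aabbba => abbba => bbba => bba => ba => a

ab->b; aba->ab; ba->a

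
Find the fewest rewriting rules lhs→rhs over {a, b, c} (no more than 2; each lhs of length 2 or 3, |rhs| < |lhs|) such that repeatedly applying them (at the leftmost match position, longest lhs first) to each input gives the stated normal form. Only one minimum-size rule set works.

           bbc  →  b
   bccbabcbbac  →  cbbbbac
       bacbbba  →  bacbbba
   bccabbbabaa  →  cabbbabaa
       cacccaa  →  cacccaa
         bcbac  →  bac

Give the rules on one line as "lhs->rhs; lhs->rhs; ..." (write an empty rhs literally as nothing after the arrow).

  | bbc => b
  | bccbabcbbac => cbabcbbac => cbbbbac
  | bacbbba
  | bccabbbabaa => cabbbabaa

abc->b; bc->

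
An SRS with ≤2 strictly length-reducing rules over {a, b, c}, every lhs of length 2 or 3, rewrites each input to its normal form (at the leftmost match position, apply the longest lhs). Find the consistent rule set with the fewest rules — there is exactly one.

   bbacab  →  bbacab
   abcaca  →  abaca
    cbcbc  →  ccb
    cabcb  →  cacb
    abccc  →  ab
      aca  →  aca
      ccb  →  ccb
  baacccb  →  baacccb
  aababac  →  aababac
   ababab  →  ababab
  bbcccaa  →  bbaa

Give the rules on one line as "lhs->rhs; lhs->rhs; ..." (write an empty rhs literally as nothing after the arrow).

  | bbacab
  | abcaca => abaca
  | cbcbc => ccbc => ccb
  | cabcb => cacb

bc->b; bcb->cb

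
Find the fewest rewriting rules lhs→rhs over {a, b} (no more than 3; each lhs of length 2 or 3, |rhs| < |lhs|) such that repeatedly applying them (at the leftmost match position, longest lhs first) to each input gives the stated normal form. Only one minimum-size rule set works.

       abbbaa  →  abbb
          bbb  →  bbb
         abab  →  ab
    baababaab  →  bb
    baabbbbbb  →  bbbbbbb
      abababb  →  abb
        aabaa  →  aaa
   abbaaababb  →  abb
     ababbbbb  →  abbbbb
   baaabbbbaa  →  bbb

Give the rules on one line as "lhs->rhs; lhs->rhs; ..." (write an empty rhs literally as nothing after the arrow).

aba->a; baa->b; bab->

  | abbbaa => abbb
  | bbb
  | abab => ab
  | baababaab => bbabaab => baab => bb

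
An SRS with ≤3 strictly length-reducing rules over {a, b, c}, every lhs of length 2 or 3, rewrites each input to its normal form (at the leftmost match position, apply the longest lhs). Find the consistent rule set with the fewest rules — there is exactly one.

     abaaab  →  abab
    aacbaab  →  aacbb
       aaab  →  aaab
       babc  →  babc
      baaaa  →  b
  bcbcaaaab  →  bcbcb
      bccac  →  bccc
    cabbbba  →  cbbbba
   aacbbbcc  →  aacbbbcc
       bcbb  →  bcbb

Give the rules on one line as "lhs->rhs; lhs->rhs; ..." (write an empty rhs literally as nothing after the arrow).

  | abaaab => abab
  | aacbaab => aacbb
  | aaab
  | babc

baa->b; ca->c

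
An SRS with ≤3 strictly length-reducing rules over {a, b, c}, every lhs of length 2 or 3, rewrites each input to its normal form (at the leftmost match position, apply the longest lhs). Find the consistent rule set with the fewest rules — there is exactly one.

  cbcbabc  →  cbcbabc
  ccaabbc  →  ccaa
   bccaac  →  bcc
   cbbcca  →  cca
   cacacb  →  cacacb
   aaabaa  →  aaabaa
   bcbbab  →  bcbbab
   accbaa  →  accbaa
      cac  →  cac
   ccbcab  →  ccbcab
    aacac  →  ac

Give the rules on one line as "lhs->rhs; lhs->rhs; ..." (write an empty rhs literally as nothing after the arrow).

aac->; bbc->

  | cbcbabc
  | ccaabbc => ccaa
  | bccaac => bcc
  | cbbcca => cca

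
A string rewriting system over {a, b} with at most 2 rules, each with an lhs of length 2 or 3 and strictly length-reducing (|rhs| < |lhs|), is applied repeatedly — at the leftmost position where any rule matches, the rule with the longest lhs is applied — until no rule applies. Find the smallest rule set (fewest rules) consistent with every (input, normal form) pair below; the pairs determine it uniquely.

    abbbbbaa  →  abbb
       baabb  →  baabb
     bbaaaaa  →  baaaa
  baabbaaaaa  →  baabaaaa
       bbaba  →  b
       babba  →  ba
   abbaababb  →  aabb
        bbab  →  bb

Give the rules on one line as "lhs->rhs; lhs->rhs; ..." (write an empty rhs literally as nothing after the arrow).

bab->; bba->b

  | abbbbbaa => abbbba => abbb
  | baabb
  | bbaaaaa => baaaa
  | baabbaaaaa => baabaaaa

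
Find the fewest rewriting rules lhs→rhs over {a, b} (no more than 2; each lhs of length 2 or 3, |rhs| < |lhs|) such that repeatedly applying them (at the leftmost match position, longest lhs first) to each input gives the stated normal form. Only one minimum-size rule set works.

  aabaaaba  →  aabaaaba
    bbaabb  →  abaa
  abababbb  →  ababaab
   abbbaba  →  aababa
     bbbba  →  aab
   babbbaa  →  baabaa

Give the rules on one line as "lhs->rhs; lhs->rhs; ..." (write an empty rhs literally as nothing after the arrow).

bb->a; bba->ab

  | aabaaaba
  | bbaabb => ababb => abaa
  | abababbb => ababaab
  | abbbaba => aababa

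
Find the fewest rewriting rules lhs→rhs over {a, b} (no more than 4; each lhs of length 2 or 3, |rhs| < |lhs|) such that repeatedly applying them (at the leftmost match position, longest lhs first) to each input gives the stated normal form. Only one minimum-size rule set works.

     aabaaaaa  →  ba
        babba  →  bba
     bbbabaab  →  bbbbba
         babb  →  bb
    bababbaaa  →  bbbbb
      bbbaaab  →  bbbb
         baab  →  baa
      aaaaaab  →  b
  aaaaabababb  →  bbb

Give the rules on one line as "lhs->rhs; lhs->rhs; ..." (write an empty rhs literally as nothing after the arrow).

  | aabaaaaa => abbaaaa => baaaa => ba
  | babba => bba
  | bbbabaab => bbbbbab => bbbbba
  | babb => bb

aaa->; ab->a; aba->bb; abb->b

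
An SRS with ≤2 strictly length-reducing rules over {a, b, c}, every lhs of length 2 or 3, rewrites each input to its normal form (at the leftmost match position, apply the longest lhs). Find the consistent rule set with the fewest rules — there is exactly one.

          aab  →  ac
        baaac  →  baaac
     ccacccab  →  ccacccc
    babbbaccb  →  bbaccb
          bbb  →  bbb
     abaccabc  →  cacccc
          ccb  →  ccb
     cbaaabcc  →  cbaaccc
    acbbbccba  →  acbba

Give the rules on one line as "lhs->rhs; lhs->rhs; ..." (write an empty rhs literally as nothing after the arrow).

  | aab => ac
  | baaac
  | ccacccab => ccacccc
  | babbbaccb => bcbbaccb => bbaccb

ab->c; bc->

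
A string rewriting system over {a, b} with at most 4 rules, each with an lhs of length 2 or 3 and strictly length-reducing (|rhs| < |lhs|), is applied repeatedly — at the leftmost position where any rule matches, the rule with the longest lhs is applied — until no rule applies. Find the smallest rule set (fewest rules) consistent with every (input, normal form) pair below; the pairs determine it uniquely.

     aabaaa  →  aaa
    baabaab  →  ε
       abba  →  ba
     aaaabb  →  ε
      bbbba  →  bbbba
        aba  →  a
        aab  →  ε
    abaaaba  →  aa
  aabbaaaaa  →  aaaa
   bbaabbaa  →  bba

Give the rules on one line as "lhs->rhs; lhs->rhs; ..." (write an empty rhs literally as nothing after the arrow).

  | aabaaa => aaa
  | baabaab => abaab => aab => ε
  | abba => ba
  | aaaabb => aab => ε

aab->; ab->; baa->a; bab->bb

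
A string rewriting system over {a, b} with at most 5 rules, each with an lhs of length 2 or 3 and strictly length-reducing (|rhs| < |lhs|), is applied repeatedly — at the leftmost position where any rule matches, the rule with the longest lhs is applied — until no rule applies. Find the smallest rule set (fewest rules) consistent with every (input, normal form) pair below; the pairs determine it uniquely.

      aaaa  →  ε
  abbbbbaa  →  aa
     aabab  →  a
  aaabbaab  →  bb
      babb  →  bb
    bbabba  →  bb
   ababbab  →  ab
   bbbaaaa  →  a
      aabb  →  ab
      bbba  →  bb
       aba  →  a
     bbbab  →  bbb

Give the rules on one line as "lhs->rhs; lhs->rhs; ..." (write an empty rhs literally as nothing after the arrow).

aaa->b; aab->a; abb->ab; ba->

  | aaaa => ba => ε
  | abbbbbaa => abbbbaa => abbbaa => abbaa => abaa => aa
  | aabab => aab => a
  | aaabbaab => bbbaab => bbab => bb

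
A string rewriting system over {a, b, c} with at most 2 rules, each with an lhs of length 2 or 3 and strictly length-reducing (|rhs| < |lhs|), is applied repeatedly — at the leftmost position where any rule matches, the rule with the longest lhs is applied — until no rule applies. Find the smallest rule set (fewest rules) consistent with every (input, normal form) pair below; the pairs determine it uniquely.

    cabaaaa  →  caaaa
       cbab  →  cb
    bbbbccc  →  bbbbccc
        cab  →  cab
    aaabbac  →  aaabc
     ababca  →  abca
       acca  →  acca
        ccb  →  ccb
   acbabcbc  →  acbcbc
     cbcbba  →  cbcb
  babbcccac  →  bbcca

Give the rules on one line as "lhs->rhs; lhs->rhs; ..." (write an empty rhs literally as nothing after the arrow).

  | cabaaaa => caaaa
  | cbab => cb
  | bbbbccc
  | cab

ba->; cac->a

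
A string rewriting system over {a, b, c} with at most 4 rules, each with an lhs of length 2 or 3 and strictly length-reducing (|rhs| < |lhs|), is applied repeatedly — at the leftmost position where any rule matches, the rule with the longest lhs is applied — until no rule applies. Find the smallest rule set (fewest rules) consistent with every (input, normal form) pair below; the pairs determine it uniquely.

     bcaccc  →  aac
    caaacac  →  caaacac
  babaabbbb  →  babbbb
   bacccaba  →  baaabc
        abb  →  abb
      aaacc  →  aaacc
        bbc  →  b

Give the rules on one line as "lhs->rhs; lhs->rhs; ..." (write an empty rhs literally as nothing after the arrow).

aba->bc; bbc->b; bca->c; ccc->aa

  | bcaccc => cccc => aac
  | caaacac
  | babaabbbb => bbcabbbb => babbbb
  | bacccaba => baaaaba => baaabc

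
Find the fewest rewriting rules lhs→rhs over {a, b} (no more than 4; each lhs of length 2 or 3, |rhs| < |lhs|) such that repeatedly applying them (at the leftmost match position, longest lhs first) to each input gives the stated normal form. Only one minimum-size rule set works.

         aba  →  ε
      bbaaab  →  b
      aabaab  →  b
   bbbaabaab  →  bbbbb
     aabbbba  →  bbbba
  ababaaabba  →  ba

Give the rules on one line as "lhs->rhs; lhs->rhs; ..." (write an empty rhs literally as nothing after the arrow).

  | aba => ε
  | bbaaab => bbab => b
  | aabaab => aab => ab => b
  | bbbaabaab => bbbbaab => bbbbb

ab->b; aba->; baa->b; bab->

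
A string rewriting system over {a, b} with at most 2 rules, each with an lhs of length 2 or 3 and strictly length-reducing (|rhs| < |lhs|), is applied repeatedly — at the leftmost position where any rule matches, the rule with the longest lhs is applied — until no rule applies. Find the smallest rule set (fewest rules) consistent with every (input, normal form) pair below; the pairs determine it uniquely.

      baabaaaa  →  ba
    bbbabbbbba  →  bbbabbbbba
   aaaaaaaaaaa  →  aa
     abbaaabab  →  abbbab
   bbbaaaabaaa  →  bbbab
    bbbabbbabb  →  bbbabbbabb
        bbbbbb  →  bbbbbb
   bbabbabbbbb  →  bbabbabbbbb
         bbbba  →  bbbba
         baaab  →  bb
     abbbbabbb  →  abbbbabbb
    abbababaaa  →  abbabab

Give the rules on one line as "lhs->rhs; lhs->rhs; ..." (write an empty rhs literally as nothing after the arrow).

  | baabaaaa => baaaa => ba
  | bbbabbbbba
  | aaaaaaaaaaa => aaaaaaaa => aaaaa => aa
  | abbaaabab => abbbab

aaa->; aab->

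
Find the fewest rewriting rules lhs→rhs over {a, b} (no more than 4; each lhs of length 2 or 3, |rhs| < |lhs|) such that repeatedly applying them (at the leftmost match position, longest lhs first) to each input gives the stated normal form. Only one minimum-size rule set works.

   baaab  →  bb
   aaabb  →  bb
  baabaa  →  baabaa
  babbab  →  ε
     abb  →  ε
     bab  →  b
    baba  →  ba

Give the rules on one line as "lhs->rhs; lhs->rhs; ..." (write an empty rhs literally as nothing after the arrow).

aaa->; abb->; bab->b; bba->ab

  | baaab => bb
  | aaabb => bb
  | baabaa
  | babbab => bbab => abb => ε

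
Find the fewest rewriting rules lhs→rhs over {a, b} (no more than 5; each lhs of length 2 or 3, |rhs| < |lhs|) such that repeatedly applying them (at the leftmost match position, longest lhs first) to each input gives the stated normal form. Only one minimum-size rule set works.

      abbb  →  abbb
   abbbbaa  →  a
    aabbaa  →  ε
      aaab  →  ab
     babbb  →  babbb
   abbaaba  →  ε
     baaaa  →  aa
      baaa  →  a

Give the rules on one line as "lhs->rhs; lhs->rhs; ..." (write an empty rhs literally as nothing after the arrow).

  | abbb
  | abbbbaa => abbbaa => abbaa => abaa => a
  | aabbaa => bbaa => baa => ε
  | aaab => ab

aab->b; aba->; baa->; bba->ba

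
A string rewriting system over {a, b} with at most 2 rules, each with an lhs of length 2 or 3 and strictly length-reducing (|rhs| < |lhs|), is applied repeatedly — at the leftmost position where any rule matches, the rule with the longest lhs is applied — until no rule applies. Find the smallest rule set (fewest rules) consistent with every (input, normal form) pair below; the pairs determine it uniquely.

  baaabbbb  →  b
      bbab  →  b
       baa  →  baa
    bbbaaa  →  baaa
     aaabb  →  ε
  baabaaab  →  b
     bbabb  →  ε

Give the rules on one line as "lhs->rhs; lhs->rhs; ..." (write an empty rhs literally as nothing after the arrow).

  | baaabbbb => baabbbb => babbbb => bbbbb => bbb => b
  | bbab => ab => b
  | baa
  | bbbaaa => baaa

ab->b; bb->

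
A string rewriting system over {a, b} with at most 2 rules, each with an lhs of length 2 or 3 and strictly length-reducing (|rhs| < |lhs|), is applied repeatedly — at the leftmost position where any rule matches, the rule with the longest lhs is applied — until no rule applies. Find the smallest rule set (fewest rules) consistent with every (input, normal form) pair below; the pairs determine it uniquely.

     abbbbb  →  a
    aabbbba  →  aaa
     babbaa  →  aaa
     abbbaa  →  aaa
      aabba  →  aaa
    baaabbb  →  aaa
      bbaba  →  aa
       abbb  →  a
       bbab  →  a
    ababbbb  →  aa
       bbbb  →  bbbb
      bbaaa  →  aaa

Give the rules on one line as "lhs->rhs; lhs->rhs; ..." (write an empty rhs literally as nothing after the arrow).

ab->a; ba->a

  | abbbbb => abbbb => abbb => abb => ab => a
  | aabbbba => aabbba => aabba => aaba => aaa
  | babbaa => abbaa => abaa => aaa
  | abbbaa => abbaa => abaa => aaa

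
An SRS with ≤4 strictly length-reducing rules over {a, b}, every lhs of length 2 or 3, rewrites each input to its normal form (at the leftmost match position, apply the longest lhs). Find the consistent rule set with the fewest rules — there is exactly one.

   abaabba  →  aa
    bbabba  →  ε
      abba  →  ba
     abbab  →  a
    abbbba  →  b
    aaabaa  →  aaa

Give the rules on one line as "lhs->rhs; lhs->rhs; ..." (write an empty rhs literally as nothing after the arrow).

aab->ba; ab->; bab->a; bba->

  | abaabba => aabba => baba => aa
  | bbabba => bba => ε
  | abba => ba
  | abbab => bab => a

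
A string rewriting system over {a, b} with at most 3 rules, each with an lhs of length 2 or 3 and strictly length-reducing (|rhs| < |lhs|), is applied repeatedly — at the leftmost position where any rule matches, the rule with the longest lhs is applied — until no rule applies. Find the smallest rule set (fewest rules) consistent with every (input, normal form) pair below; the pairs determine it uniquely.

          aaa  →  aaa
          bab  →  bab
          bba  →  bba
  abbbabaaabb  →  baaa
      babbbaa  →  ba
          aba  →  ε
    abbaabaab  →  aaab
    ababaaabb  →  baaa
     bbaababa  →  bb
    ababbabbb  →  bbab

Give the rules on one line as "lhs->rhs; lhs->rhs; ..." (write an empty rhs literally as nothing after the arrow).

aba->; abb->a

  | aaa
  | bab
  | bba
  | abbbabaaabb => ababaaabb => baaabb => baaa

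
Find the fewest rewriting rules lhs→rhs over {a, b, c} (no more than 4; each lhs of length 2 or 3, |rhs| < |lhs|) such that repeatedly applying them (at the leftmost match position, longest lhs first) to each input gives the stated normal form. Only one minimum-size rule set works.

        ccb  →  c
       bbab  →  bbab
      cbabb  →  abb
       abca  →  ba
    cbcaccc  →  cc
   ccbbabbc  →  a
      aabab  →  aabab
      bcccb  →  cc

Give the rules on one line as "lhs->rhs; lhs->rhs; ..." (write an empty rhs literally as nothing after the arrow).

ac->b; bbc->; bc->c; cb->

  | ccb => c
  | bbab
  | cbabb => abb
  | abca => aca => ba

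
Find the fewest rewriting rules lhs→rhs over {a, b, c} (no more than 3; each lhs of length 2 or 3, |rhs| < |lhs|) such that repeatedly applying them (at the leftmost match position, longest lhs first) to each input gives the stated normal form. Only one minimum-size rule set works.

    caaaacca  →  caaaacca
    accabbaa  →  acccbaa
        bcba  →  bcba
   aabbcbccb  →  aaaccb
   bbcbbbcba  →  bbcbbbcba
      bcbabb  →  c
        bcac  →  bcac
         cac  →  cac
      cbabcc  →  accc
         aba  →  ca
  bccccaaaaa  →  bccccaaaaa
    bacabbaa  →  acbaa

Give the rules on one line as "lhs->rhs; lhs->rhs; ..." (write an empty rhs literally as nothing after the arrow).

  | caaaacca
  | accabbaa => acccbaa
  | bcba
  | aabbcbccb => acbcbccb => aacbccb => aaaccb

ab->c; bac->a; cbc->ac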